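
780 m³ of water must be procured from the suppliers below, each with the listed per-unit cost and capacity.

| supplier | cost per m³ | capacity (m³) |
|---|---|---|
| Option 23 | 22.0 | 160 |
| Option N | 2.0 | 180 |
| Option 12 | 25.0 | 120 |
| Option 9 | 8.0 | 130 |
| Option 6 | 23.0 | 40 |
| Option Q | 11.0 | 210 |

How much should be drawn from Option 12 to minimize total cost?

Cheapest first:
Take 180 from Option N at 2.0 — need 600 more.
Option 9 at 8.0: take all 130 m³ — 470 still needed.
Take 210 from Option Q at 11.0 — need 260 more.
Take 160 from Option 23 at 22.0 — need 100 more.
Option 6 at 23.0: take all 40 m³ — 60 still needed.
Option 12 (25.0): take the remaining 60 — done.

60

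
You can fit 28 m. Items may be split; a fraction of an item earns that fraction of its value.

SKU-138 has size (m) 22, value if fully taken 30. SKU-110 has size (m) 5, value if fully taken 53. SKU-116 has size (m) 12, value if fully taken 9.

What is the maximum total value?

Best value per unit of size first: SKU-110 53/5≈10.6, SKU-138 30/22≈1.36, SKU-116 9/12≈0.75.
All 5 m of SKU-110 fit (value 53) ; 23 remain.
All 22 m of SKU-138 fit (value 30) ; 1 remain.
Fill the last 1 m with part of SKU-116: 1/12 of it earns 0.75.
Total value = 83.75.

83.75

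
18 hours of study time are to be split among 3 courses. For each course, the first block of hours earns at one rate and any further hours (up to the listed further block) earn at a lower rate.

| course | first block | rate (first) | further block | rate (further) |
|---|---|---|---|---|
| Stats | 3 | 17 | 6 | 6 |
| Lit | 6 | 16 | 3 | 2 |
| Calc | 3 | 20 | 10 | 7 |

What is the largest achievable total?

249

Order all 6 blocks by rate: Calc/tier1 20 > Stats/tier1 17 > Lit/tier1 16 > Calc/tier2 7 > Stats/tier2 6 > Lit/tier2 2.
Fill Calc tier1 block (3 at 20) — 15 left.
Stats tier1 at 17: fill all 3 — 12 left.
Fill Lit tier1 block (6 at 16) — 6 left.
6 remain; put them into Calc tier2 at 7.
Total = 20×3 + 17×3 + 16×6 + 7×6 = 249.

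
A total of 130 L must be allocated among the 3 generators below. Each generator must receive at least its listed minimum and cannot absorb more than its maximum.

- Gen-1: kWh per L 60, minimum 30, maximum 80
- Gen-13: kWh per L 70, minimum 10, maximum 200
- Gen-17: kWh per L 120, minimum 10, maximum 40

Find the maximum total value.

10800

Meeting every minimum uses 30+10+10 = 50 L, leaving 80.
Order the generators by kWh per L: Gen-17 120 > Gen-13 70 > Gen-1 60.
Gen-17: +30 to 40 (cap) ; 50 left.
Gen-13: +50 (room for 190) → 60. Pool exhausted.
Total = 60×30 + 70×60 + 120×40 = 10800.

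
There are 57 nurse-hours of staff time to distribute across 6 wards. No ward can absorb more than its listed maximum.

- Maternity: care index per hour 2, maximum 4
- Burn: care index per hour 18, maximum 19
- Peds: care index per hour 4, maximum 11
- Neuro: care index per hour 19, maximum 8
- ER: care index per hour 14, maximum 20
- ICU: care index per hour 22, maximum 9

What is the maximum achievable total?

976

Rank by care index per hour: ICU 22 > Neuro 19 > Burn 18 > ER 14 > Peds 4 > Maternity 2.
Give ICU 9 to hit its cap of 9 ; 48 left.
Neuro: +8 to 8 (cap) ; 40 left.
Burn: +19 to 19 (cap) ; 21 left.
Give ER 20 to hit its cap of 20 ; 1 left.
Only 1 left; Peds takes them to reach 1.
Total = 18×19 + 4×1 + 19×8 + 14×20 + 22×9 = 976.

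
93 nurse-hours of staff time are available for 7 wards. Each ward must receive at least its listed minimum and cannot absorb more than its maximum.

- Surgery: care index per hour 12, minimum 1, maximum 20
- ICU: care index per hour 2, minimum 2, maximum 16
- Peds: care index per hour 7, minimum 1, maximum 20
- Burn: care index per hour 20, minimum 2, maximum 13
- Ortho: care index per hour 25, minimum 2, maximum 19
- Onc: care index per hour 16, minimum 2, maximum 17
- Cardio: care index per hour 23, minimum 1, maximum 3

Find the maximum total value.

1453

Meeting every minimum uses 1+2+1+2+2+2+1 = 11 nurse-hours, leaving 82.
Order the wards by care index per hour: Ortho 25 > Cardio 23 > Burn 20 > Onc 16 > Surgery 12 > Peds 7 > ICU 2.
Give Ortho 17 more to hit its cap of 19 ; 65 left.
Give Cardio 2 more to hit its cap of 3 ; 63 left.
Give Burn 11 more to hit its cap of 13 ; 52 left.
Onc: +15 to 17 (cap) ; 37 left.
Give Surgery 19 more to hit its cap of 20 ; 18 left.
Peds has room for 19 more but only 18 remain, so it gets 19.
Total = 12×20 + 2×2 + 7×19 + 20×13 + 25×19 + 16×17 + 23×3 = 1453.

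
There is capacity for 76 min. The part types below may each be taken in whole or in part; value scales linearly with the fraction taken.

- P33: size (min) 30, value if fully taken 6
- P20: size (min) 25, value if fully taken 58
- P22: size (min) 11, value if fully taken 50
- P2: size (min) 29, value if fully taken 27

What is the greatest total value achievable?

137.2

Sort by value density: P22 50/11≈4.55, P20 58/25≈2.32, P2 27/29≈0.931, P33 6/30≈0.2.
P22: take in full, 11 min for value 50 — 65 left.
All 25 min of P20 fit (value 58) — 40 remain.
All 29 min of P2 fit (value 27) — 11 remain.
Fill the last 11 min with part of P33: 11/30 of it earns 2.2.
Total value = 137.2.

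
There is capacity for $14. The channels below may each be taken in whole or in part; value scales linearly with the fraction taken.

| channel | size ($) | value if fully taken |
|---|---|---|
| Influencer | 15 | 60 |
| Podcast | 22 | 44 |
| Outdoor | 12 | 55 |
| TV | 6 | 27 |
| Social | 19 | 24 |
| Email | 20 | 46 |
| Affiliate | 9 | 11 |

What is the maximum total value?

Rank by value-to-size ratio: Outdoor 55/12≈4.58, TV 27/6≈4.5, Influencer 60/15≈4, Email 46/20≈2.3, Podcast 44/22≈2, Social 24/19≈1.26, Affiliate 11/9≈1.22.
Outdoor: take in full, 12 $ for value 55 → 2 left.
Only 2 $ remain; take 2/6 of TV for value 27×2/6 = 9.
Total value = 64.

64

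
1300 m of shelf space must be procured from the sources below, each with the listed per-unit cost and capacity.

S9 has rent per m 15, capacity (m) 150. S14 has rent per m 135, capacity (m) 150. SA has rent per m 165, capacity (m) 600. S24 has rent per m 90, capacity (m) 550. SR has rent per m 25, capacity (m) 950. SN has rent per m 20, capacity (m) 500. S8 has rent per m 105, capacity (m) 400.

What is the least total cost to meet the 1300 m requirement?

Fill from the cheapest source first.
Take 150 from S9 at 15 ; need 1150 more.
SN at 20: take all 500 m ; 650 still needed.
SR at 25: take 650 of its 950 ; requirement met.
S24, S8, S14, SA: unused.
Cost = 150×15 + 500×20 + 650×25 = 28500.

28500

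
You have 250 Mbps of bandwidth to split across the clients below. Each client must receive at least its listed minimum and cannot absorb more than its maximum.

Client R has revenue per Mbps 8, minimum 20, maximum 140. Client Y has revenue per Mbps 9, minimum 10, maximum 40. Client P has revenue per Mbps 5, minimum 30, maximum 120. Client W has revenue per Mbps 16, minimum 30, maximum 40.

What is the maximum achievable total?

Meeting every minimum uses 20+10+30+30 = 90 Mbps, leaving 160.
Order the clients by revenue per Mbps: Client W 16 > Client Y 9 > Client R 8 > Client P 5.
Give Client W 10 more to hit its cap of 40 → 150 left.
Client Y: +30 to 40 (cap) → 120 left.
Client R takes 120 more to reach its cap of 140 → 0 left.
Total = 8×140 + 9×40 + 5×30 + 16×40 = 2270.

2270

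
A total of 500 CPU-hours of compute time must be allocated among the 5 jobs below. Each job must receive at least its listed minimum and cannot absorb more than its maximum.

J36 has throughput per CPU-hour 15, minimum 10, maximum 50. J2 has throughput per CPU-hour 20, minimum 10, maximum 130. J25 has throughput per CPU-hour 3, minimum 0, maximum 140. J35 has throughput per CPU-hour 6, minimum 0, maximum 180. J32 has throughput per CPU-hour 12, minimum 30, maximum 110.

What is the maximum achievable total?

5840

Meeting every minimum uses 10+10+0+0+30 = 50 CPU-hours, leaving 450.
Order the jobs by throughput per CPU-hour: J2 20 > J36 15 > J32 12 > J35 6 > J25 3.
J2: +120 to 130 (cap) ; 330 left.
Give J36 40 more to hit its cap of 50 ; 290 left.
J32 takes 80 more to reach its cap of 110 ; 210 left.
J35 takes 180 more to reach its cap of 180 ; 30 left.
Only 30 left; J25 takes them to reach 30.
Total = 15×50 + 20×130 + 3×30 + 6×180 + 12×110 = 5840.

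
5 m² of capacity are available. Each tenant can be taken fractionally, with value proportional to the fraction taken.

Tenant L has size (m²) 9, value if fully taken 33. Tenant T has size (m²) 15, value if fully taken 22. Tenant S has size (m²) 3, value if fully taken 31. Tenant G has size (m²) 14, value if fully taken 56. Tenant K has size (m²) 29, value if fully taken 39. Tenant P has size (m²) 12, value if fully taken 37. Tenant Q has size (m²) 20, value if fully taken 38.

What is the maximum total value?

Rank by value-to-size ratio: Tenant S 31/3≈10.3, Tenant G 56/14≈4, Tenant L 33/9≈3.67, Tenant P 37/12≈3.08, Tenant Q 38/20≈1.9, Tenant T 22/15≈1.47, Tenant K 39/29≈1.34.
All 3 m² of Tenant S fit (value 31) → 2 remain.
Fill the last 2 m² with part of Tenant G: 2/14 of it earns 8.
Total value = 39.

39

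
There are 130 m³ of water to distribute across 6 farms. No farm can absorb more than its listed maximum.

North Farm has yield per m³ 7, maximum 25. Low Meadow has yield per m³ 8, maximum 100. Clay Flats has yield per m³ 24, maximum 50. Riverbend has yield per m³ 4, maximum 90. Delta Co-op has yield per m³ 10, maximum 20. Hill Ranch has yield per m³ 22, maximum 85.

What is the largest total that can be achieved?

2960

Highest yield per m³ first: Clay Flats 24 > Hill Ranch 22 > Delta Co-op 10 > Low Meadow 8 > North Farm 7 > Riverbend 4.
Clay Flats takes 50 to reach its cap of 50 ; 80 left.
Hill Ranch has room for 85 but only 80 remain, so it gets 80.
Total = 24×50 + 22×80 = 2960.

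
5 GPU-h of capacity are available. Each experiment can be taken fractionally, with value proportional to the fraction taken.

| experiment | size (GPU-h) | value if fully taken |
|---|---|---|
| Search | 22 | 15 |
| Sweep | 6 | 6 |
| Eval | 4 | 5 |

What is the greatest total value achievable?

Rank by value-to-size ratio: Eval 5/4≈1.25, Sweep 6/6≈1, Search 15/22≈0.682.
Eval: take in full, 4 GPU-h for value 5 → 1 left.
Fill the last 1 GPU-h with part of Sweep: 1/6 of it earns 1.
Total value = 6.

6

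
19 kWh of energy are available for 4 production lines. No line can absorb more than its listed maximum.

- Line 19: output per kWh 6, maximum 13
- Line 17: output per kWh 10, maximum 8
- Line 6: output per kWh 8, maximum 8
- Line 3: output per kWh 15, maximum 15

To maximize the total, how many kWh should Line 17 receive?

4

Rank by output per kWh: Line 3 15 > Line 17 10 > Line 6 8 > Line 19 6.
Give Line 3 15 to hit its cap of 15 → 4 left.
Line 17: +4 (room for 8) → 4. Pool exhausted.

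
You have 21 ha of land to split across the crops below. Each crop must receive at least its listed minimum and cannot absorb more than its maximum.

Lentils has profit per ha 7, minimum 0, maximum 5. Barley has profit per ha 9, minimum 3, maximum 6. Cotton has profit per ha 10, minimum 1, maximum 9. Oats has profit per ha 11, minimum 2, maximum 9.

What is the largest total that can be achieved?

216

Meeting every minimum uses 0+3+1+2 = 6 ha, leaving 15.
Rank by profit per ha: Oats 11 > Cotton 10 > Barley 9 > Lentils 7.
Give Oats 7 more to hit its cap of 9 → 8 left.
Cotton: +8 to 9 (cap) → 0 left.
Total = 9×3 + 10×9 + 11×9 = 216.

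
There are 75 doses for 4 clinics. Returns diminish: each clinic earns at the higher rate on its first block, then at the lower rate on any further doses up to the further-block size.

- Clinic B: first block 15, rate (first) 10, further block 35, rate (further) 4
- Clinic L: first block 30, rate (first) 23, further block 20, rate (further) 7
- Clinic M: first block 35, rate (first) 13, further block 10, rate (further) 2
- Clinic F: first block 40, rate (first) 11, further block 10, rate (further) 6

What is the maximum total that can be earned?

1255

Rank every tier by rate: Clinic L/T1 23 > Clinic M/T1 13 > Clinic F/T1 11 > Clinic B/T1 10 > Clinic L/T2 7 > Clinic F/T2 6 > Clinic B/T2 4 > Clinic M/T2 2.
Clinic L T1 at 23: fill all 30 ; 45 left.
Fill Clinic M T1 block (35 at 13) ; 10 left.
Clinic F/T1: +10 of 40 at 11; pool empty.
Total = 23×30 + 13×35 + 11×10 = 1255.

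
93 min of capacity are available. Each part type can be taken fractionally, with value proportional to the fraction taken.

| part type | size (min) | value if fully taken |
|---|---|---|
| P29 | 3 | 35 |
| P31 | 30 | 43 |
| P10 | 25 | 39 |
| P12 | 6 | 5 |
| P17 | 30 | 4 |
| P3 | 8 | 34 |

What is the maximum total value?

158.8

Sort by value density: P29 35/3≈11.7, P3 34/8≈4.25, P10 39/25≈1.56, P31 43/30≈1.43, P12 5/6≈0.833, P17 4/30≈0.133.
All 3 min of P29 fit (value 35) ; 90 remain.
Take all of P3 (8 min, value 34) ; 82 min left.
Take all of P10 (25 min, value 39) ; 57 min left.
All 30 min of P31 fit (value 43) ; 27 remain.
All 6 min of P12 fit (value 5) ; 21 remain.
Only 21 min remain; take 21/30 of P17 for value 4×21/30 = 2.8.
Total value = 158.8.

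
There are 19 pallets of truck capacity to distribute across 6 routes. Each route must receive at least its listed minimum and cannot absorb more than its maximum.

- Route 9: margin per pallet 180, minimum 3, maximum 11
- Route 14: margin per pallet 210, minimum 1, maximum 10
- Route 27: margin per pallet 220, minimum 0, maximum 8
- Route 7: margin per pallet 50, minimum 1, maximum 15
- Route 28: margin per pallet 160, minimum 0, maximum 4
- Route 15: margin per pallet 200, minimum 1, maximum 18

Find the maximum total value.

3810

Meeting every minimum uses 3+1+0+1+0+1 = 6 pallets, leaving 13.
Rank by margin per pallet: Route 27 220 > Route 14 210 > Route 15 200 > Route 9 180 > Route 28 160 > Route 7 50.
Route 27 takes 8 more to reach its cap of 8 ; 5 left.
Only 5 left; Route 14 takes them to reach 6.
Total = 180×3 + 210×6 + 220×8 + 50×1 + 200×1 = 3810.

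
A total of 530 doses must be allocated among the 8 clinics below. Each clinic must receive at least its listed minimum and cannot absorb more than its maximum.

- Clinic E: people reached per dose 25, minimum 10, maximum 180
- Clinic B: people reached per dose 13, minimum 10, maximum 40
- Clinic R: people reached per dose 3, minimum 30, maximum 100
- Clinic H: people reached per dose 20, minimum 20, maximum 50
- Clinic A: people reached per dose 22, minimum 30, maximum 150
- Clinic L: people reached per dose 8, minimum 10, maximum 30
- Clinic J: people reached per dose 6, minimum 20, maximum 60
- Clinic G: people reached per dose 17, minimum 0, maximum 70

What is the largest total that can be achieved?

10540

Meeting every minimum uses 10+10+30+20+30+10+20+0 = 130 doses, leaving 400.
Rank by people reached per dose: Clinic E 25 > Clinic A 22 > Clinic H 20 > Clinic G 17 > Clinic B 13 > Clinic L 8 > Clinic J 6 > Clinic R 3.
Give Clinic E 170 more to hit its cap of 180 → 230 left.
Clinic A takes 120 more to reach its cap of 150 → 110 left.
Clinic H takes 30 more to reach its cap of 50 → 80 left.
Clinic G: +70 to 70 (cap) → 10 left.
Only 10 left; Clinic B takes them to reach 20.
Total = 25×180 + 13×20 + 3×30 + 20×50 + 22×150 + 8×10 + 6×20 + 17×70 = 10540.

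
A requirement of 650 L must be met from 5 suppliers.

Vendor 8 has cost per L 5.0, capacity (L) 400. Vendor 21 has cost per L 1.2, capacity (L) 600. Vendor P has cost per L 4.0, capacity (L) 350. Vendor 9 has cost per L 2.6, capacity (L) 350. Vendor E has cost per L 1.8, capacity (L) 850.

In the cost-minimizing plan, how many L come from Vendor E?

50

Fill from the cheapest supplier first.
Take 600 from Vendor 21 at 1.2 — need 50 more.
Vendor E at 1.8: take 50 of its 850 — requirement met.
Vendor 9, Vendor P, Vendor 8: unused.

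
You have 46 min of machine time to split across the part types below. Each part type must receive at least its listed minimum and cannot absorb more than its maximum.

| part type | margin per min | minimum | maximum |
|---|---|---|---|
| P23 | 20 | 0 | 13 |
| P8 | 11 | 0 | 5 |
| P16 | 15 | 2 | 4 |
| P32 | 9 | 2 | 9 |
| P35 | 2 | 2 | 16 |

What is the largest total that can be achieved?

486

Meeting every minimum uses 0+0+2+2+2 = 6 min, leaving 40.
Order the part types by margin per min: P23 20 > P16 15 > P8 11 > P32 9 > P35 2.
P23 takes 13 more to reach its cap of 13 — 27 left.
Give P16 2 more to hit its cap of 4 — 25 left.
Give P8 5 more to hit its cap of 5 — 20 left.
Give P32 7 more to hit its cap of 9 — 13 left.
P35: +13 (room for 14) → 15. Pool exhausted.
Total = 20×13 + 11×5 + 15×4 + 9×9 + 2×15 = 486.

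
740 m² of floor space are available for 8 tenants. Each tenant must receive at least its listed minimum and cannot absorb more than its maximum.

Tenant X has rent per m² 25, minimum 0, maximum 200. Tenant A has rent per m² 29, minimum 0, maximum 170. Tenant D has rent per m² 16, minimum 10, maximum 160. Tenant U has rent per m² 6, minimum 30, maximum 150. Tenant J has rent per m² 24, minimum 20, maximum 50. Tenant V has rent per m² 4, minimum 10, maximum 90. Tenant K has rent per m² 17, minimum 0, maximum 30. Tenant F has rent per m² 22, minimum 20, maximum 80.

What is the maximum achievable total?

16240

Meeting every minimum uses 0+0+10+30+20+10+0+20 = 90 m², leaving 650.
Highest rent per m² first: Tenant A 29 > Tenant X 25 > Tenant J 24 > Tenant F 22 > Tenant K 17 > Tenant D 16 > Tenant U 6 > Tenant V 4.
Tenant A takes 170 more to reach its cap of 170 ; 480 left.
Give Tenant X 200 more to hit its cap of 200 ; 280 left.
Give Tenant J 30 more to hit its cap of 50 ; 250 left.
Give Tenant F 60 more to hit its cap of 80 ; 190 left.
Tenant K takes 30 more to reach its cap of 30 ; 160 left.
Tenant D: +150 to 160 (cap) ; 10 left.
Only 10 left; Tenant U takes them to reach 40.
Total = 25×200 + 29×170 + 16×160 + 6×40 + 24×50 + 4×10 + 17×30 + 22×80 = 16240.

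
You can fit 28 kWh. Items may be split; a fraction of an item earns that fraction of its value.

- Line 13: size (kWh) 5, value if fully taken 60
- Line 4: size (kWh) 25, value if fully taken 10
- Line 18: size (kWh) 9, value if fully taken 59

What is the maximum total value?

Sort by value density: Line 13 60/5≈12, Line 18 59/9≈6.56, Line 4 10/25≈0.4.
Take all of Line 13 (5 kWh, value 60) — 23 kWh left.
Take all of Line 18 (9 kWh, value 59) — 14 kWh left.
14 kWh left: a 14/25 share of Line 4 gives 10×14/25 = 5.6.
Total value = 124.6.

124.6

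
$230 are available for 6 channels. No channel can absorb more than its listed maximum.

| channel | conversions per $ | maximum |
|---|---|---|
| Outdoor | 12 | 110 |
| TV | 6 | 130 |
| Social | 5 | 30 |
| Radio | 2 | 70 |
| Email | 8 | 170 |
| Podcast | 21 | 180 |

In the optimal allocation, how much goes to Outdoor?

50

Order the channels by conversions per $: Podcast 21 > Outdoor 12 > Email 8 > TV 6 > Social 5 > Radio 2.
Podcast: +180 to 180 (cap) → 50 left.
Only 50 left; Outdoor takes them to reach 50.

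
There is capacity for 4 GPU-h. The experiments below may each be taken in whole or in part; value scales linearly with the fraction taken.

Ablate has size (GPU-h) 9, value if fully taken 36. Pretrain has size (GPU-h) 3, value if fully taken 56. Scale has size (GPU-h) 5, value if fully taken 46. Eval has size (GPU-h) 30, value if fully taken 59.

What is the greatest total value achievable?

65.2

Best value per unit of size first: Pretrain 56/3≈18.7, Scale 46/5≈9.2, Ablate 36/9≈4, Eval 59/30≈1.97.
Pretrain: take in full, 3 GPU-h for value 56 → 1 left.
Only 1 GPU-h remain; take 1/5 of Scale for value 46×1/5 = 9.2.
Total value = 65.2.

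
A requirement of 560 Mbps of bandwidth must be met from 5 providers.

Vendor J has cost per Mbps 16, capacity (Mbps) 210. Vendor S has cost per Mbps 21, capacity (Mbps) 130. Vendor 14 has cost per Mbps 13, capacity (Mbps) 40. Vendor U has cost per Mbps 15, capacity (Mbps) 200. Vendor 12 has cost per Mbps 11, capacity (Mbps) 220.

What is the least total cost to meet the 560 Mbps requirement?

7540

Fill from the cheapest provider first.
Vendor 12 (11): use full 220 → 340 Mbps to go.
Vendor 14 (13): use full 40 → 300 Mbps to go.
Vendor U at 15: take all 200 Mbps → 100 still needed.
Vendor J (16): take the remaining 100 → done.
Vendor S: unused.
Cost = 220×11 + 40×13 + 200×15 + 100×16 = 7540.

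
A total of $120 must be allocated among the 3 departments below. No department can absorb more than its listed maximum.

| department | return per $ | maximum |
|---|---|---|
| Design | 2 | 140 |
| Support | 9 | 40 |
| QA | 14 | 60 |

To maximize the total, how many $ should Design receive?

20

Order the departments by return per $: QA 14 > Support 9 > Design 2.
Give QA 60 to hit its cap of 60 — 60 left.
Give Support 40 to hit its cap of 40 — 20 left.
Only 20 left; Design takes them to reach 20.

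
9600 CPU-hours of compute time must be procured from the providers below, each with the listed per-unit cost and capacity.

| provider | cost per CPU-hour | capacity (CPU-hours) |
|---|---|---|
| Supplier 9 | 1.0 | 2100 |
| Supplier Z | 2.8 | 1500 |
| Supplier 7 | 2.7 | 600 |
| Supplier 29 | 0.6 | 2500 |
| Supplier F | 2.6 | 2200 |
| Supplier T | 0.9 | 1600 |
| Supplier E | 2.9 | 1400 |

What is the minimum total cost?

14060

Fill from the cheapest provider first.
Supplier 29 (0.6): use full 2500 — 7100 CPU-hours to go.
Supplier T (0.9): use full 1600 — 5500 CPU-hours to go.
Supplier 9 at 1.0: take all 2100 CPU-hours — 3400 still needed.
Supplier F (2.6): use full 2200 — 1200 CPU-hours to go.
Take 600 from Supplier 7 at 2.7 — need 600 more.
Take 600 from Supplier Z at 2.8 to finish.
Supplier E: unused.
Cost = 2500×0.6 + 1600×0.9 + 2100×1.0 + 2200×2.6 + 600×2.7 + 600×2.8 = 14060.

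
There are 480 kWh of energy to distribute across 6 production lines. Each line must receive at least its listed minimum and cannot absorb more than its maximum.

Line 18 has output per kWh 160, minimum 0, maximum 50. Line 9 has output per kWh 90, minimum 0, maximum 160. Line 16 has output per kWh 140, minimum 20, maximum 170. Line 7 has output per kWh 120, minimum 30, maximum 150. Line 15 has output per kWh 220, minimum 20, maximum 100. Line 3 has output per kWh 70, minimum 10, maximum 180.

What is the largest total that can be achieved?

Meeting every minimum uses 0+0+20+30+20+10 = 80 kWh, leaving 400.
Highest output per kWh first: Line 15 220 > Line 18 160 > Line 16 140 > Line 7 120 > Line 9 90 > Line 3 70.
Give Line 15 80 more to hit its cap of 100 → 320 left.
Line 18 takes 50 more to reach its cap of 50 → 270 left.
Line 16 takes 150 more to reach its cap of 170 → 120 left.
Line 7: +120 to 150 (cap) → 0 left.
Total = 160×50 + 140×170 + 120×150 + 220×100 + 70×10 = 72500.

72500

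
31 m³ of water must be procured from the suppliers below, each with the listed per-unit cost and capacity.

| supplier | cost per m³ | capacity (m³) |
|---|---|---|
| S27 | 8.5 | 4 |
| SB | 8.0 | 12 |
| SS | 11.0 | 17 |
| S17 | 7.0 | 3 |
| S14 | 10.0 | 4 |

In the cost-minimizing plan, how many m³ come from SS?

8

Use suppliers in increasing cost order.
Take 3 from S17 at 7.0 ; need 28 more.
SB (8.0): use full 12 ; 16 m³ to go.
S27 (8.5): use full 4 ; 12 m³ to go.
S14 (10.0): use full 4 ; 8 m³ to go.
SS (11.0): take the remaining 8 ; done.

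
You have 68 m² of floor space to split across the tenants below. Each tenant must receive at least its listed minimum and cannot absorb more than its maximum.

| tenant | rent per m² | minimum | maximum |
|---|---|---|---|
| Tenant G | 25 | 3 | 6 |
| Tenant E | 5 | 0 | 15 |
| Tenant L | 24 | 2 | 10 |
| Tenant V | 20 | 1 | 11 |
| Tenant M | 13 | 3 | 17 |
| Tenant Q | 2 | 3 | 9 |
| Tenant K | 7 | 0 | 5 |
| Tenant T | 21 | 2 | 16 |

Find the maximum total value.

1208

Meeting every minimum uses 3+0+2+1+3+3+0+2 = 14 m², leaving 54.
Highest rent per m² first: Tenant G 25 > Tenant L 24 > Tenant T 21 > Tenant V 20 > Tenant M 13 > Tenant K 7 > Tenant E 5 > Tenant Q 2.
Tenant G takes 3 more to reach its cap of 6 — 51 left.
Tenant L: +8 to 10 (cap) — 43 left.
Tenant T takes 14 more to reach its cap of 16 — 29 left.
Tenant V: +10 to 11 (cap) — 19 left.
Tenant M takes 14 more to reach its cap of 17 — 5 left.
Tenant K: +5 to 5 (cap) — 0 left.
Total = 25×6 + 24×10 + 20×11 + 13×17 + 2×3 + 7×5 + 21×16 = 1208.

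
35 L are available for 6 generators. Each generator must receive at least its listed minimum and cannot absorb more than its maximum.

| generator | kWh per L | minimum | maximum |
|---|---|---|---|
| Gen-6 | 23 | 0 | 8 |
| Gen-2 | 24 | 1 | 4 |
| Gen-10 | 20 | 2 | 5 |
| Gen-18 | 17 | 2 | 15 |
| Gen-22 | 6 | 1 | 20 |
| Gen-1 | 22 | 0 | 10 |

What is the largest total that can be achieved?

725

Meeting every minimum uses 0+1+2+2+1+0 = 6 L, leaving 29.
Rank by kWh per L: Gen-2 24 > Gen-6 23 > Gen-1 22 > Gen-10 20 > Gen-18 17 > Gen-22 6.
Gen-2 takes 3 more to reach its cap of 4 — 26 left.
Gen-6 takes 8 more to reach its cap of 8 — 18 left.
Gen-1 takes 10 more to reach its cap of 10 — 8 left.
Give Gen-10 3 more to hit its cap of 5 — 5 left.
Only 5 left; Gen-18 takes them to reach 7.
Total = 23×8 + 24×4 + 20×5 + 17×7 + 6×1 + 22×10 = 725.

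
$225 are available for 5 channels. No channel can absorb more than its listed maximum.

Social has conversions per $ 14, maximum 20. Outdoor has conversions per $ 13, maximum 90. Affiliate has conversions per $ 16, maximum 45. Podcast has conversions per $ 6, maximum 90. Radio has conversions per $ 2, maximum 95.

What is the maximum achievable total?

2590

Order the channels by conversions per $: Affiliate 16 > Social 14 > Outdoor 13 > Podcast 6 > Radio 2.
Affiliate: +45 to 45 (cap) ; 180 left.
Social takes 20 to reach its cap of 20 ; 160 left.
Outdoor takes 90 to reach its cap of 90 ; 70 left.
Podcast has room for 90 but only 70 remain, so it gets 70.
Total = 14×20 + 13×90 + 16×45 + 6×70 = 2590.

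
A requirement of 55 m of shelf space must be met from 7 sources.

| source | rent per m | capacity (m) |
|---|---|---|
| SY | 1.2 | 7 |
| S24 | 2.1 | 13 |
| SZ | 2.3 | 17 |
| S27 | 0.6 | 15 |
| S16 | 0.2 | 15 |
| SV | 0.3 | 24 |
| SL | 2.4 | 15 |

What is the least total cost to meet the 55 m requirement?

Cheapest first:
S16 at 0.2: take all 15 m → 40 still needed.
SV at 0.3: take all 24 m → 16 still needed.
Take 15 from S27 at 0.6 → need 1 more.
SY (1.2): take the remaining 1 → done.
S24, SZ, SL: unused.
Cost = 15×0.2 + 24×0.3 + 15×0.6 + 1×1.2 = 20.4.

20.4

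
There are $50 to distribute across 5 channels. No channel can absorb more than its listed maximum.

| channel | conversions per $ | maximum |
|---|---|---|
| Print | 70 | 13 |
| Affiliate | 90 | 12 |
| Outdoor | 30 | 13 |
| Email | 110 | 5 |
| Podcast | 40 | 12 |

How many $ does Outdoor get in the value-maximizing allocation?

8

Order the channels by conversions per $: Email 110 > Affiliate 90 > Print 70 > Podcast 40 > Outdoor 30.
Email: +5 to 5 (cap) → 45 left.
Give Affiliate 12 to hit its cap of 12 → 33 left.
Give Print 13 to hit its cap of 13 → 20 left.
Podcast: +12 to 12 (cap) → 8 left.
Only 8 left; Outdoor takes them to reach 8.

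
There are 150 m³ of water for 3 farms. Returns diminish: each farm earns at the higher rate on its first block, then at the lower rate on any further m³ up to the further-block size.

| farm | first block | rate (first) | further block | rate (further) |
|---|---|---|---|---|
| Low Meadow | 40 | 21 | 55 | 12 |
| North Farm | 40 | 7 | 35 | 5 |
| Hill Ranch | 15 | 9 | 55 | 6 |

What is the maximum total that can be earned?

Order all 6 blocks by rate: Low Meadow/first 21 > Low Meadow/second 12 > Hill Ranch/first 9 > North Farm/first 7 > Hill Ranch/second 6 > North Farm/second 5.
Low Meadow/first (21): +40 → 110 left.
Fill Low Meadow second block (55 at 12) → 55 left.
Hill Ranch first at 9: fill all 15 → 40 left.
North Farm first at 7: fill all 40 → 0 left.
Total = 21×40 + 12×55 + 9×15 + 7×40 = 1915.

1915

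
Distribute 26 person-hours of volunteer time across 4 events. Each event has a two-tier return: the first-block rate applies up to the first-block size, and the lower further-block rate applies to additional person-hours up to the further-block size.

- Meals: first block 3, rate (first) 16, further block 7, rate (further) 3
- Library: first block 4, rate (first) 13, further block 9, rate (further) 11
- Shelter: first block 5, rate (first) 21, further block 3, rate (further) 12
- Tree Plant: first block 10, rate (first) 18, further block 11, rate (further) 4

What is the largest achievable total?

432

Order all 8 blocks by rate: Shelter/T1 21 > Tree Plant/T1 18 > Meals/T1 16 > Library/T1 13 > Shelter/T2 12 > Library/T2 11 > Tree Plant/T2 4 > Meals/T2 3.
Fill Shelter T1 block (5 at 21) → 21 left.
Tree Plant/T1 (18): +10 → 11 left.
Meals T1 at 16: fill all 3 → 8 left.
Library/T1 (13): +4 → 4 left.
Shelter T2 at 12: fill all 3 → 1 left.
1 remain; put them into Library T2 at 11.
Total = 21×5 + 18×10 + 16×3 + 13×4 + 12×3 + 11×1 = 432.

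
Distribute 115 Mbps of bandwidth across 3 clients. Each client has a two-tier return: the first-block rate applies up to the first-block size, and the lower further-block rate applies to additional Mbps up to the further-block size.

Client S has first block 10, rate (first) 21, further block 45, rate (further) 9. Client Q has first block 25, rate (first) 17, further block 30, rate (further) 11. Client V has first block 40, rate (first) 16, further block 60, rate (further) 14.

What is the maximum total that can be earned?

1835

Rank every tier by rate: Client S/tier1 21 > Client Q/tier1 17 > Client V/tier1 16 > Client V/tier2 14 > Client Q/tier2 11 > Client S/tier2 9.
Client S tier1 at 21: fill all 10 — 105 left.
Client Q/tier1 (17): +25 — 80 left.
Client V/tier1 (16): +40 — 40 left.
Client V/tier2: +40 of 60 at 14; pool empty.
Total = 21×10 + 17×25 + 16×40 + 14×40 = 1835.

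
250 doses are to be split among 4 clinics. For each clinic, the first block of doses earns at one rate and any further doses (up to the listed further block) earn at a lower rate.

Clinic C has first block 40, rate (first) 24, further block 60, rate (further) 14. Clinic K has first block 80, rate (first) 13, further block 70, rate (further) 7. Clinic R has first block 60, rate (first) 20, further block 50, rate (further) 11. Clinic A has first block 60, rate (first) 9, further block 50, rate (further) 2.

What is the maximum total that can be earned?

4150

Order all 8 blocks by rate: Clinic C/first 24 > Clinic R/first 20 > Clinic C/second 14 > Clinic K/first 13 > Clinic R/second 11 > Clinic A/first 9 > Clinic K/second 7 > Clinic A/second 2.
Clinic C/first (24): +40 → 210 left.
Clinic R first at 20: fill all 60 → 150 left.
Clinic C second at 14: fill all 60 → 90 left.
Fill Clinic K first block (80 at 13) → 10 left.
Clinic R second at 11: only 10 left, fill 10.
Total = 24×40 + 20×60 + 14×60 + 13×80 + 11×10 = 4150.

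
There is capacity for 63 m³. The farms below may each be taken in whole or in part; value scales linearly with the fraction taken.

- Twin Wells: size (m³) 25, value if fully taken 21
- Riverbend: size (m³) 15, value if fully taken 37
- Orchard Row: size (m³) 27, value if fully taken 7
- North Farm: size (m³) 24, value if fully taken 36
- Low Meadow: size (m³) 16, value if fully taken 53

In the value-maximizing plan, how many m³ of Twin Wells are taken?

Rank by value-to-size ratio: Low Meadow 53/16≈3.31, Riverbend 37/15≈2.47, North Farm 36/24≈1.5, Twin Wells 21/25≈0.84, Orchard Row 7/27≈0.259.
Low Meadow: take in full, 16 m³ for value 53 ; 47 left.
All 15 m³ of Riverbend fit (value 37) ; 32 remain.
North Farm: take in full, 24 m³ for value 36 ; 8 left.
Fill the last 8 m³ with part of Twin Wells: 8/25 of it earns 6.72.

8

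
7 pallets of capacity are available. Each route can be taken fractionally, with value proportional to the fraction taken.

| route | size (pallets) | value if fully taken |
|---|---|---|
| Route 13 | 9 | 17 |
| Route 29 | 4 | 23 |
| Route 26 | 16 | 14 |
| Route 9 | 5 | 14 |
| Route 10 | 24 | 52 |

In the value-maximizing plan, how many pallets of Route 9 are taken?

Sort by value density: Route 29 23/4≈5.75, Route 9 14/5≈2.8, Route 10 52/24≈2.17, Route 13 17/9≈1.89, Route 26 14/16≈0.875.
All 4 pallets of Route 29 fit (value 23) ; 3 remain.
3 pallets left: a 3/5 share of Route 9 gives 14×3/5 = 8.4.

3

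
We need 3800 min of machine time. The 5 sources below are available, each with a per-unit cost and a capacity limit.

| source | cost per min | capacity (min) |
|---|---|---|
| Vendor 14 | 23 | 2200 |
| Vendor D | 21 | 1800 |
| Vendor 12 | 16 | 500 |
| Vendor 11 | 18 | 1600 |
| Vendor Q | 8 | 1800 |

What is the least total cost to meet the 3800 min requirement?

Cheapest first:
Take 1800 from Vendor Q at 8 ; need 2000 more.
Vendor 12 at 16: take all 500 min ; 1500 still needed.
Take 1500 from Vendor 11 at 18 to finish.
Vendor D, Vendor 14: unused.
Cost = 1800×8 + 500×16 + 1500×18 = 49400.

49400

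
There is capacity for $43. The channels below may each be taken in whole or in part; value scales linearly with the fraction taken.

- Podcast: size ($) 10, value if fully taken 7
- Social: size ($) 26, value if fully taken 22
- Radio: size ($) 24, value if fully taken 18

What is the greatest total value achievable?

Sort by value density: Social 22/26≈0.846, Radio 18/24≈0.75, Podcast 7/10≈0.7.
Social: take in full, 26 $ for value 22 — 17 left.
17 $ left: a 17/24 share of Radio gives 18×17/24 = 12.75.
Total value = 34.75.

34.75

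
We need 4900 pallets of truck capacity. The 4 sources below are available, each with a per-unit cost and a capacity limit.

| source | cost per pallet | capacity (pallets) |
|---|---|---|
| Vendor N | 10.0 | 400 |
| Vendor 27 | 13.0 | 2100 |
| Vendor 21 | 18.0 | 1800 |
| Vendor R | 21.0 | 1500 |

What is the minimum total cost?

Use sources in increasing cost order.
Vendor N (10.0): use full 400 ; 4500 pallets to go.
Vendor 27 at 13.0: take all 2100 pallets ; 2400 still needed.
Vendor 21 (18.0): use full 1800 ; 600 pallets to go.
Vendor R (21.0): take the remaining 600 ; done.
Cost = 400×10.0 + 2100×13.0 + 1800×18.0 + 600×21.0 = 76300.

76300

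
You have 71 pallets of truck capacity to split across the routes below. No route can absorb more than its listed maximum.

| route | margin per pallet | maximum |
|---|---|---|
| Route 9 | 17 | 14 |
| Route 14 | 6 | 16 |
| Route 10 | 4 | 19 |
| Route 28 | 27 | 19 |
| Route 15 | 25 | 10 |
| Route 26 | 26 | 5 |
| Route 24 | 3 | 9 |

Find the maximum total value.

Highest margin per pallet first: Route 28 27 > Route 26 26 > Route 15 25 > Route 9 17 > Route 14 6 > Route 10 4 > Route 24 3.
Route 28: +19 to 19 (cap) ; 52 left.
Route 26: +5 to 5 (cap) ; 47 left.
Give Route 15 10 to hit its cap of 10 ; 37 left.
Route 9: +14 to 14 (cap) ; 23 left.
Give Route 14 16 to hit its cap of 16 ; 7 left.
Route 10: +7 (room for 19) → 7. Pool exhausted.
Total = 17×14 + 6×16 + 4×7 + 27×19 + 25×10 + 26×5 = 1255.

1255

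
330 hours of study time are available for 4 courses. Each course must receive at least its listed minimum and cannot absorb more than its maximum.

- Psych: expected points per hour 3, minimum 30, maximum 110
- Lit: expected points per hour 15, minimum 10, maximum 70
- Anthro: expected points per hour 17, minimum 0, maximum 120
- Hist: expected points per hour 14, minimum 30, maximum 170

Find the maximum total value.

Meeting every minimum uses 30+10+0+30 = 70 hours, leaving 260.
Order the courses by expected points per hour: Anthro 17 > Lit 15 > Hist 14 > Psych 3.
Anthro: +120 to 120 (cap) ; 140 left.
Lit: +60 to 70 (cap) ; 80 left.
Only 80 left; Hist takes them to reach 110.
Total = 3×30 + 15×70 + 17×120 + 14×110 = 4720.

4720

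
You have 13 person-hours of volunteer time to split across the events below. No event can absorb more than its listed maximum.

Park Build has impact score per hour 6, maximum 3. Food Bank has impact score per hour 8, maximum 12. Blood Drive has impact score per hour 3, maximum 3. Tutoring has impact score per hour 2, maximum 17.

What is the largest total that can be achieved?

Order the events by impact score per hour: Food Bank 8 > Park Build 6 > Blood Drive 3 > Tutoring 2.
Give Food Bank 12 to hit its cap of 12 ; 1 left.
Only 1 left; Park Build takes them to reach 1.
Total = 6×1 + 8×12 = 102.

102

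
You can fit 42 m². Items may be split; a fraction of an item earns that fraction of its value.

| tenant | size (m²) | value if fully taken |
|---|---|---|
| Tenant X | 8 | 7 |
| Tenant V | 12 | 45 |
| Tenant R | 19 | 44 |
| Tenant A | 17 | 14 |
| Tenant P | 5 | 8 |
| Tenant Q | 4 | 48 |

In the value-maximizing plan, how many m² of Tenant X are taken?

Sort by value density: Tenant Q 48/4≈12, Tenant V 45/12≈3.75, Tenant R 44/19≈2.32, Tenant P 8/5≈1.6, Tenant X 7/8≈0.875, Tenant A 14/17≈0.824.
All 4 m² of Tenant Q fit (value 48) → 38 remain.
Tenant V: take in full, 12 m² for value 45 → 26 left.
Take all of Tenant R (19 m², value 44) → 7 m² left.
All 5 m² of Tenant P fit (value 8) → 2 remain.
2 m² left: a 2/8 share of Tenant X gives 7×2/8 = 1.75.

2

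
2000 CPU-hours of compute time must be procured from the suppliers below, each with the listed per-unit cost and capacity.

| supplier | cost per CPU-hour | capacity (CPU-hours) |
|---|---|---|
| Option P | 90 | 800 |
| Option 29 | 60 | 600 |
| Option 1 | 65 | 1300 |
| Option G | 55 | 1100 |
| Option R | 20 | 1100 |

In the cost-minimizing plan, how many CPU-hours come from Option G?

900

Fill from the cheapest supplier first.
Option R (20): use full 1100 → 900 CPU-hours to go.
Option G (55): take the remaining 900 → done.
Option 29, Option 1, Option P: unused.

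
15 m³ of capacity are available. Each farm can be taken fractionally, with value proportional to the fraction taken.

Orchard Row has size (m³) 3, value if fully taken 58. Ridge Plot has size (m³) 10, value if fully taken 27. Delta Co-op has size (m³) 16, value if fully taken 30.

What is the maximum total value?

Best value per unit of size first: Orchard Row 58/3≈19.3, Ridge Plot 27/10≈2.7, Delta Co-op 30/16≈1.88.
Take all of Orchard Row (3 m³, value 58) — 12 m³ left.
Take all of Ridge Plot (10 m³, value 27) — 2 m³ left.
Fill the last 2 m³ with part of Delta Co-op: 2/16 of it earns 3.75.
Total value = 88.75.

88.75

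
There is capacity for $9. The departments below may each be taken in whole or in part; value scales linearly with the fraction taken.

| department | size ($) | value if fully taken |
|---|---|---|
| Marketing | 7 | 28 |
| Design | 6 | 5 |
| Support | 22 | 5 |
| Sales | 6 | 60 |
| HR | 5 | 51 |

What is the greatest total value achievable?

91

Sort by value density: HR 51/5≈10.2, Sales 60/6≈10, Marketing 28/7≈4, Design 5/6≈0.833, Support 5/22≈0.227.
All 5 $ of HR fit (value 51) → 4 remain.
4 $ left: a 4/6 share of Sales gives 60×4/6 = 40.
Total value = 91.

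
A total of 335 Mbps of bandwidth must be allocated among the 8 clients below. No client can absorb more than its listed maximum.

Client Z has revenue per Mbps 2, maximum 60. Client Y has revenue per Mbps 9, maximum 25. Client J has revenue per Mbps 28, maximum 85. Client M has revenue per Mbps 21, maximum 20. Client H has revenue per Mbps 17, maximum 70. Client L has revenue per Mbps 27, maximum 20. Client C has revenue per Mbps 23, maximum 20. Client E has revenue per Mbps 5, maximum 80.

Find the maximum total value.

5645

Highest revenue per Mbps first: Client J 28 > Client L 27 > Client C 23 > Client M 21 > Client H 17 > Client Y 9 > Client E 5 > Client Z 2.
Client J takes 85 to reach its cap of 85 — 250 left.
Client L: +20 to 20 (cap) — 230 left.
Give Client C 20 to hit its cap of 20 — 210 left.
Client M: +20 to 20 (cap) — 190 left.
Client H: +70 to 70 (cap) — 120 left.
Client Y: +25 to 25 (cap) — 95 left.
Client E takes 80 to reach its cap of 80 — 15 left.
Client Z has room for 60 but only 15 remain, so it gets 15.
Total = 2×15 + 9×25 + 28×85 + 21×20 + 17×70 + 27×20 + 23×20 + 5×80 = 5645.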